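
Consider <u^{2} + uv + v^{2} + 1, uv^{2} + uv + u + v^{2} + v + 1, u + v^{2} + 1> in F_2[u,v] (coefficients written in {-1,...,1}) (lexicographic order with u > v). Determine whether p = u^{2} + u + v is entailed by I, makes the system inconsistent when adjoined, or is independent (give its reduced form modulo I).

First compute the reduced Gröbner basis of I by Buchberger's algorithm.
f_1 = u^{2} + uv + v^{2} + 1, LT = u^{2}.
f_2 = uv^{2} + uv + u + v^{2} + v + 1, LT = uv^{2}.
f_3 = u + v^{2} + 1, LT = u.

S(f_1,f_2): lcm = u^{2}v^{2}. S = u^{2}v + u^{2} + uv^{3} + uv^{2} + uv + u + v^{4} + v^{2}.
  reduce S modulo (f_1, f_2, f_3):
  remainder v^{4} + v ≠ 0; add h_4 = v^{4} + v to the basis.

S(f_1,f_3): lcm = u^{2}. S = uv^{2} + uv + u + v^{2} + 1.
  reduce S modulo (f_1, f_2, f_3, h_4):
  remainder v ≠ 0; add h_5 = v to the basis.

The other S-polynomials (S(f_2,f_3), S(f_1,h_4), S(f_2,h_4), S(f_3,h_4), S(f_1,h_5), S(f_2,h_5), S(f_3,h_5), S(h_4,h_5)) all reduce to 0 modulo the current basis, so we have a Gröbner basis.
Inter-reduce: drop elements whose leading term is divisible by another's, tail-reduce, and make monic.
Reduced Gröbner basis: {u + 1, v}.
Label its elements g_1 = u + 1, g_2 = v.

Reduce p = u^{2} + u + v modulo G:
  leading term u^{2}: subtract (u)·g_1 from u^{2} + u + v → v
  leading term v: subtract (1)·g_2 from v → 0
  normal form = 0.
Since the normal form is 0, p ∈ I.

u^{2} + u + v lies in I (it reduces to 0).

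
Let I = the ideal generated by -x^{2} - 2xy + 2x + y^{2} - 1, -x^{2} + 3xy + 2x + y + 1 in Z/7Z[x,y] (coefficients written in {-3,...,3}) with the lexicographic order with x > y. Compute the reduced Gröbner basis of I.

f_1 = -x^{2} - 2xy + 2x + y^{2} - 1, LT = x^{2}.
f_2 = -x^{2} + 3xy + 2x + y + 1, LT = x^{2}.

S(f_1,f_2): lcm = x^{2}. S = -2xy - y^{2} + y + 2.
  leading term xy: no divisor's leading term divides it; move -2xy to the remainder.
  leading term y^{2}: no divisor's leading term divides it; move -y^{2} to the remainder.
  leading term y: no divisor's leading term divides it; move y to the remainder.
  leading term 1: no divisor's leading term divides it; move 2 to the remainder.
  remainder -2xy - y^{2} + y + 2 ≠ 0; add g_3 = -2xy - y^{2} + y + 2 to the basis.

S(f_1,g_3): lcm = x^{2}y. S = -2xy^{2} + 2xy + x - y^{3} + y.
  leading term xy^{2}: subtract (y)·g_3 from -2xy^{2} + 2xy + x - y^{3} + y → 2xy + x - y^{2} - y
  leading term xy: subtract (-1)·g_3 from 2xy + x - y^{2} - y → x - 2y^{2} + 2
  leading term x: no divisor's leading term divides it; move x to the remainder.
  leading term y^{2}: no divisor's leading term divides it; move -2y^{2} to the remainder.
  leading term 1: no divisor's leading term divides it; move 2 to the remainder.
  remainder x - 2y^{2} + 2 ≠ 0; add g_4 = x - 2y^{2} + 2 to the basis.

S(f_1,g_4): lcm = x^{2}. S = 2xy^{2} + 2xy + 3x - y^{2} + 1.
  leading term xy^{2}: subtract (-y)·g_3 from 2xy^{2} + 2xy + 3x - y^{2} + 1 → 2xy + 3x - y^{3} + 2y + 1
  leading term xy: subtract (-1)·g_3 from 2xy + 3x - y^{3} + 2y + 1 → 3x - y^{3} - y^{2} + 3y + 3
  leading term x: subtract (3)·g_4 from 3x - y^{3} - y^{2} + 3y + 3 → -y^{3} - 2y^{2} + 3y - 3
  leading term y^{3}: no divisor's leading term divides it; move -y^{3} to the remainder.
  leading term y^{2}: no divisor's leading term divides it; move -2y^{2} to the remainder.
  leading term y: no divisor's leading term divides it; move 3y to the remainder.
  leading term 1: no divisor's leading term divides it; move -3 to the remainder.
  remainder -y^{3} - 2y^{2} + 3y - 3 ≠ 0; add g_5 = -y^{3} - 2y^{2} + 3y - 3 to the basis.

The other S-polynomials (S(f_2,g_3), S(f_2,g_4), S(g_3,g_4), S(f_1,g_5), S(f_2,g_5), S(g_3,g_5), S(g_4,g_5)) all reduce to 0 modulo the current basis, so we have a Gröbner basis.
Inter-reduce: drop elements whose leading term is divisible by another's, tail-reduce, and make monic.

G = {x - 2y^{2} + 2, y^{3} + 2y^{2} - 3y + 3}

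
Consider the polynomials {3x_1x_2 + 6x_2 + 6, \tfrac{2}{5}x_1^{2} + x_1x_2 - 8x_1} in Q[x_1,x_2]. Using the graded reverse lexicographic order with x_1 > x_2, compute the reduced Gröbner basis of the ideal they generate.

G = {x_1^{2} - 20x_1 - 5x_2 - 5, x_1x_2 + 2x_2 + 2, x_2^{2} + \tfrac{2}{5}x_1 - \tfrac{39}{5}x_2 - \tfrac{44}{5}}

f_1 = 3x_1x_2 + 6x_2 + 6, LT = x_1x_2.
f_2 = \tfrac{2}{5}x_1^{2} + x_1x_2 - 8x_1, LT = x_1^{2}.

S(f_1,f_2): lcm = x_1^{2}x_2. S = -\tfrac{5}{2}x_1x_2^{2} + 22x_1x_2 + 2x_1.
  leading term x_1x_2^{2}: subtract (-\tfrac{5}{6}x_2)·f_1 from -\tfrac{5}{2}x_1x_2^{2} + 22x_1x_2 + 2x_1 → 22x_1x_2 + 5x_2^{2} + 2x_1 + 5x_2
  leading term x_1x_2: subtract (\tfrac{22}{3})·f_1 from 22x_1x_2 + 5x_2^{2} + 2x_1 + 5x_2 → 5x_2^{2} + 2x_1 - 39x_2 - 44
  leading term x_2^{2}: no divisor's leading term divides it; move 5x_2^{2} to the remainder.
  leading term x_1: no divisor's leading term divides it; move 2x_1 to the remainder.
  leading term x_2: no divisor's leading term divides it; move -39x_2 to the remainder.
  leading term 1: no divisor's leading term divides it; move -44 to the remainder.
  remainder 5x_2^{2} + 2x_1 - 39x_2 - 44 ≠ 0; add g_3 = 5x_2^{2} + 2x_1 - 39x_2 - 44 to the basis.

S(f_1,g_3): lcm = x_1x_2^{2}. S = -\tfrac{2}{5}x_1^{2} + \tfrac{39}{5}x_1x_2 + 2x_2^{2} + \tfrac{44}{5}x_1 + 2x_2.
  leading term x_1^{2}: subtract (-1)·f_2 from -\tfrac{2}{5}x_1^{2} + \tfrac{39}{5}x_1x_2 + 2x_2^{2} + \tfrac{44}{5}x_1 + 2x_2 → \tfrac{44}{5}x_1x_2 + 2x_2^{2} + \tfrac{4}{5}x_1 + 2x_2
  leading term x_1x_2: subtract (\tfrac{44}{15})·f_1 from \tfrac{44}{5}x_1x_2 + 2x_2^{2} + \tfrac{4}{5}x_1 + 2x_2 → 2x_2^{2} + \tfrac{4}{5}x_1 - \tfrac{78}{5}x_2 - \tfrac{88}{5}
  leading term x_2^{2}: subtract (\tfrac{2}{5})·g_3 from 2x_2^{2} + \tfrac{4}{5}x_1 - \tfrac{78}{5}x_2 - \tfrac{88}{5} → 0
  remainder 0.

S(f_2,g_3): leading monomials are coprime, so the S-polynomial reduces to 0 (Buchberger's first criterion).
Every S-polynomial of the final basis reduces to 0, so we have a Gröbner basis.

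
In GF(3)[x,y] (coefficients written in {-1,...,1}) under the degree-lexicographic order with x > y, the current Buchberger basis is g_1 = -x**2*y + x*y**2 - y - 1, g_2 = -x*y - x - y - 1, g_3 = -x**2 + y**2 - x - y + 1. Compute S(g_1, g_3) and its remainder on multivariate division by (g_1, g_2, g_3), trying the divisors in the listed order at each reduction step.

lcm(LM(g_1), LM(g_3)) = x**2*y.
S = (lcm/LT(g_1))·g_1 − (lcm/LT(g_3))·g_3 = -x*y**2 + y**3 - x*y - y**2 - y + 1.
Reduce S modulo (g_1, g_2, g_3) in that order:
  leading term x*y**2: subtract (y)·g_2 from -x*y**2 + y**3 - x*y - y**2 - y + 1 → y**3 + 1
  leading term y**3: no divisor's leading term divides it; move y**3 to the remainder.
  leading term 1: no divisor's leading term divides it; move 1 to the remainder.
The remainder y**3 + 1 is nonzero, so it would be added as the next basis element.
This is the inner loop of Buchberger's algorithm — each nonzero remainder becomes a new basis element.

S(g_1, g_3) = -x*y**2 + y**3 - x*y - y**2 - y + 1; remainder on division = y**3 + 1.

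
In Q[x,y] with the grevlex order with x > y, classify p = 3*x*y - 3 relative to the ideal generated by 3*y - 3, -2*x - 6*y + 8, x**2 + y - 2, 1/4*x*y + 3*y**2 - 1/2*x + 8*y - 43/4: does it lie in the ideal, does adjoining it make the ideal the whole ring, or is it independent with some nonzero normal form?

3*x*y - 3 lies in I (it reduces to 0).

First compute the reduced Gröbner basis of I by Buchberger's algorithm.
f_1 = 3*y - 3, LT = y.
f_2 = -2*x - 6*y + 8, LT = x.
f_3 = x**2 + y - 2, LT = x**2.
f_4 = 1/4*x*y + 3*y**2 - 1/2*x + 8*y - 43/4, LT = x*y.

The S-polynomials (S(f_1,f_2), S(f_1,f_3), S(f_1,f_4), S(f_2,f_3), S(f_2,f_4), S(f_3,f_4)) all reduce to 0 modulo the current basis, so we have a Gröbner basis.
Inter-reduce: drop elements whose leading term is divisible by another's, tail-reduce, and make monic.
Reduced Gröbner basis: {x - 1, y - 1}.
Label its elements g_1 = x - 1, g_2 = y - 1.

Reduce p = 3*x*y - 3 modulo G:
  leading term x*y: subtract (3*y)·g_1 from 3*x*y - 3 → 3*y - 3
  leading term y: subtract (3)·g_2 from 3*y - 3 → 0
  normal form = 0.
Since the normal form is 0, p ∈ I.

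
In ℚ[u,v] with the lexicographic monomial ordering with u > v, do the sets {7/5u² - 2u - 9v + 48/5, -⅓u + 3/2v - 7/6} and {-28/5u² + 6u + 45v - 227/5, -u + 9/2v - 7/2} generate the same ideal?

Yes, the ideals are equal.

Equality of ideals is decidable: compute both reduced Gröbner bases (unique for the ordering) and check whether they agree.
Buchberger on the first generating set:
f_1 = 7/5u² - 2u - 9v + 48/5, LT = u².
f_2 = -⅓u + 3/2v - 7/6, LT = u.

S(f_1,f_2): lcm = u². S = 9/2uv - 69/14u - 45/7v + 48/7.
  leading term uv: subtract (-27/2v)·f_2 from 9/2uv - 69/14u - 45/7v + 48/7 → -69/14u + 81/4v² - 621/28v + 48/7
  leading term u: subtract (207/14)·f_2 from -69/14u + 81/4v² - 621/28v + 48/7 → 81/4v² - 621/14v + 675/28
  leading term v²: no divisor's leading term divides it; move 81/4v² to the remainder.
  leading term v: no divisor's leading term divides it; move -621/14v to the remainder.
  leading term 1: no divisor's leading term divides it; move 675/28 to the remainder.
  remainder 81/4v² - 621/14v + 675/28 ≠ 0; add g_3 = 81/4v² - 621/14v + 675/28 to the basis.

S(f_1,g_3): leading monomials are coprime, so the S-polynomial reduces to 0 (Buchberger's first criterion).
S(f_2,g_3): leading monomials are coprime, so the S-polynomial reduces to 0 (Buchberger's first criterion).
Every S-polynomial of the final basis reduces to 0, so we have a Gröbner basis.
Inter-reduce: drop elements whose leading term is divisible by another's, tail-reduce, and make monic.
Reduced Gröbner basis: {u - 9/2v + 7/2, v² - 46/21v + 25/21}.

Buchberger on the second generating set:
h_1 = -28/5u² + 6u + 45v - 227/5, LT = u².
h_2 = -u + 9/2v - 7/2, LT = u.

S(h_1,h_2): lcm = u². S = 9/2uv - 32/7u - 225/28v + 227/28.
  leading term uv: subtract (-9/2v)·h_2 from 9/2uv - 32/7u - 225/28v + 227/28 → -32/7u + 81/4v² - 333/14v + 227/28
  leading term u: subtract (32/7)·h_2 from -32/7u + 81/4v² - 333/14v + 227/28 → 81/4v² - 621/14v + 675/28
  leading term v²: no divisor's leading term divides it; move 81/4v² to the remainder.
  leading term v: no divisor's leading term divides it; move -621/14v to the remainder.
  leading term 1: no divisor's leading term divides it; move 675/28 to the remainder.
  remainder 81/4v² - 621/14v + 675/28 ≠ 0; add k_3 = 81/4v² - 621/14v + 675/28 to the basis.

S(h_1,k_3): leading monomials are coprime, so the S-polynomial reduces to 0 (Buchberger's first criterion).
S(h_2,k_3): leading monomials are coprime, so the S-polynomial reduces to 0 (Buchberger's first criterion).
Every S-polynomial of the final basis reduces to 0, so we have a Gröbner basis.
Inter-reduce: drop elements whose leading term is divisible by another's, tail-reduce, and make monic.
Reduced Gröbner basis: {u - 9/2v + 7/2, v² - 46/21v + 25/21}.

The two bases agree; hence the ideals are identical.
The choice of monomial ordering does not affect the verdict — as long as both bases are computed under the same ordering, their equality decides ideal equality.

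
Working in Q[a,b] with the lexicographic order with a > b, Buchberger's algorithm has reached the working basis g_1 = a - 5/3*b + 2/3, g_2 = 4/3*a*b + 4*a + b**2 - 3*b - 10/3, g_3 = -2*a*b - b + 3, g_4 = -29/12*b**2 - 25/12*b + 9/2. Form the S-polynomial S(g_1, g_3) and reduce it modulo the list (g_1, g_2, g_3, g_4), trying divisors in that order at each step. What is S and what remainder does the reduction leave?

lcm(LM(g_1), LM(g_3)) = a*b.
S = (lcm/LT(g_1))·g_1 − (lcm/LT(g_3))·g_3 = -5/3*b**2 + 1/6*b + 3/2.
Reduce S modulo (g_1, g_2, g_3, g_4) in that order:
  leading term b**2: subtract (20/29)·g_4 from -5/3*b**2 + 1/6*b + 3/2 → 93/58*b - 93/58
  leading term b: no divisor's leading term divides it; move 93/58*b to the remainder.
  leading term 1: no divisor's leading term divides it; move -93/58 to the remainder.
The remainder 93/58*b - 93/58 is nonzero, so it would be added as the next basis element.

S(g_1, g_3) = -5/3*b**2 + 1/6*b + 3/2; remainder on division = 93/58*b - 93/58.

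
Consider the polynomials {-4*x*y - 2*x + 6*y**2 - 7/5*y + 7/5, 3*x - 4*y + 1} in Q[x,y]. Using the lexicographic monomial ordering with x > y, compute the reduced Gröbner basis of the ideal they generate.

Buchberger's algorithm terminates because the ascending chain of leading-term ideals stabilizes.

f_1 = -4*x*y - 2*x + 6*y**2 - 7/5*y + 7/5, LT = x*y.
f_2 = 3*x - 4*y + 1, LT = x.

S(f_1,f_2): lcm = x*y. S = 1/2*x - 1/6*y**2 + 1/60*y - 7/20.
  leading term x: subtract (1/6)·f_2 from 1/2*x - 1/6*y**2 + 1/60*y - 7/20 → -1/6*y**2 + 41/60*y - 31/60
  leading term y**2: no divisor's leading term divides it; move -1/6*y**2 to the remainder.
  leading term y: no divisor's leading term divides it; move 41/60*y to the remainder.
  leading term 1: no divisor's leading term divides it; move -31/60 to the remainder.
  remainder -1/6*y**2 + 41/60*y - 31/60 ≠ 0; add g_3 = -1/6*y**2 + 41/60*y - 31/60 to the basis.

The other S-polynomials (S(f_1,g_3), S(f_2,g_3)) all reduce to 0 modulo the current basis, so we have a Gröbner basis.
Inter-reduce: drop elements whose leading term is divisible by another's, tail-reduce, and make monic.

G = {x - 4/3*y + 1/3, y**2 - 41/10*y + 31/10}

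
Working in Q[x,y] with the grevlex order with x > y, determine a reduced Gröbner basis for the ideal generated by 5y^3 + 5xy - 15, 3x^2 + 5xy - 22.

f_1 = 5y^3 + 5xy - 15, LT = y^3.
f_2 = 3x^2 + 5xy - 22, LT = x^2.

The S-polynomials (S(f_1,f_2)) all reduce to 0 modulo the current basis, so we have a Gröbner basis.

G = {y^3 + xy - 3, x^2 + 5/3xy - 22/3}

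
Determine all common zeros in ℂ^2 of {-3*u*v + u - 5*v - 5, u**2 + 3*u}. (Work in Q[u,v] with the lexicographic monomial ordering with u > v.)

Compute a lex Gröbner basis by Buchberger's algorithm.
f_1 = -3*u*v + u - 5*v - 5, LT = u*v.
f_2 = u**2 + 3*u, LT = u**2.

S(f_1,f_2): lcm = u**2*v. S = -1/3*u**2 - 4/3*u*v + 5/3*u.
  leading term u**2: subtract (-1/3)·f_2 from -1/3*u**2 - 4/3*u*v + 5/3*u → -4/3*u*v + 8/3*u
  leading term u*v: subtract (4/9)·f_1 from -4/3*u*v + 8/3*u → 20/9*u + 20/9*v + 20/9
  leading term u: no divisor's leading term divides it; move 20/9*u to the remainder.
  leading term v: no divisor's leading term divides it; move 20/9*v to the remainder.
  leading term 1: no divisor's leading term divides it; move 20/9 to the remainder.
  remainder 20/9*u + 20/9*v + 20/9 ≠ 0; add h_3 = 20/9*u + 20/9*v + 20/9 to the basis.

S(f_1,h_3): lcm = u*v. S = -1/3*u - v**2 + 2/3*v + 5/3.
  leading term u: subtract (-3/20)·h_3 from -1/3*u - v**2 + 2/3*v + 5/3 → -v**2 + v + 2
  leading term v**2: no divisor's leading term divides it; move -v**2 to the remainder.
  leading term v: no divisor's leading term divides it; move v to the remainder.
  leading term 1: no divisor's leading term divides it; move 2 to the remainder.
  remainder -v**2 + v + 2 ≠ 0; add h_4 = -v**2 + v + 2 to the basis.

The other S-polynomials (S(f_2,h_3), S(f_1,h_4), S(f_2,h_4), S(h_3,h_4)) all reduce to 0 modulo the current basis, so we have a Gröbner basis.
Inter-reduce: drop elements whose leading term is divisible by another's, tail-reduce, and make monic.
Reduced Gröbner basis: {u + v + 1, v**2 - v - 2}.

From the last basis element, v**2 - v - 2 = 0, so v takes values in {-1, 2}. Each choice, substituted upward through the basis, yields the corresponding point(s) of the solution set.
  v = -1: the earlier basis element becomes u = 0, giving u = 0 — point (0, -1).
  v = 2: the earlier basis element becomes u + 3 = 0, giving u = -3 — point (-3, 2).
Check: every point annihilates each of the original generators.

{(0, -1), (-3, 2)}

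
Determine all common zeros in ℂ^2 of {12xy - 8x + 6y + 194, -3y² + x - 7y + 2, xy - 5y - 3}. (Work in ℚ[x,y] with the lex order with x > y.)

Compute a lex Gröbner basis by Buchberger's algorithm.
f_1 = 12xy - 8x + 6y + 194, LT = xy.
f_2 = x - 3y² - 7y + 2, LT = x.
f_3 = xy - 5y - 3, LT = xy.

S(f_1,f_2): lcm = xy. S = -⅔x + 3y³ + 7y² - 3/2y + 97/6.
  leading term x: subtract (-⅔)·f_2 from -⅔x + 3y³ + 7y² - 3/2y + 97/6 → 3y³ + 5y² - 37/6y + 35/2
  leading term y³: no divisor's leading term divides it; move 3y³ to the remainder.
  leading term y²: no divisor's leading term divides it; move 5y² to the remainder.
  leading term y: no divisor's leading term divides it; move -37/6y to the remainder.
  leading term 1: no divisor's leading term divides it; move 35/2 to the remainder.
  remainder 3y³ + 5y² - 37/6y + 35/2 ≠ 0; add h_4 = 3y³ + 5y² - 37/6y + 35/2 to the basis.

S(f_1,f_3): lcm = xy. S = -⅔x + 11/2y + 115/6.
  leading term x: subtract (-⅔)·f_2 from -⅔x + 11/2y + 115/6 → -2y² + ⅚y + 41/2
  leading term y²: no divisor's leading term divides it; move -2y² to the remainder.
  leading term y: no divisor's leading term divides it; move ⅚y to the remainder.
  leading term 1: no divisor's leading term divides it; move 41/2 to the remainder.
  remainder -2y² + ⅚y + 41/2 ≠ 0; add h_5 = -2y² + ⅚y + 41/2 to the basis.

S(f_3,h_4): lcm = xy³. S = -5/3xy² + 37/18xy - 35/6x - 5y³ - 3y².
  leading term xy²: subtract (-5/36y)·f_1 from -5/3xy² + 37/18xy - 35/6x - 5y³ - 3y² → 17/18xy - 35/6x - 5y³ - 13/6y² + 485/18y
  leading term xy: subtract (17/216)·f_1 from 17/18xy - 35/6x - 5y³ - 13/6y² + 485/18y → -281/54x - 5y³ - 13/6y² + 953/36y - 1649/108
  leading term x: subtract (-281/54)·f_2 from -281/54x - 5y³ - 13/6y² + 953/36y - 1649/108 → -5y³ - 160/9y² - 1075/108y - 175/36
  leading term y³: subtract (-5/3)·h_4 from -5y³ - 160/9y² - 1075/108y - 175/36 → -85/9y² - 2185/108y + 875/36
  leading term y²: subtract (85/18)·h_5 from -85/9y² - 2185/108y + 875/36 → -145/6y - 145/2
  leading term y: no divisor's leading term divides it; move -145/6y to the remainder.
  leading term 1: no divisor's leading term divides it; move -145/2 to the remainder.
  remainder -145/6y - 145/2 ≠ 0; add h_6 = -145/6y - 145/2 to the basis.

The other S-polynomials (S(f_2,f_3), S(f_1,h_4), S(f_2,h_4), S(f_1,h_5), S(f_2,h_5), S(f_3,h_5), S(h_4,h_5), S(f_1,h_6), S(f_2,h_6), S(f_3,h_6), S(h_4,h_6), S(h_5,h_6)) all reduce to 0 modulo the current basis, so we have a Gröbner basis.
Inter-reduce: drop elements whose leading term is divisible by another's, tail-reduce, and make monic.
Reduced Gröbner basis: {x - 4, y + 3}.

A lex Gröbner basis eliminates variables successively. Here y + 3 depends only on y, with roots {-3}; lifting each root through the earlier basis elements recovers the full solutions.
  y = -3: the earlier basis element becomes x - 4 = 0, giving x = 4 — point (4, -3).
Each listed point satisfies every original equation (direct substitution).
This is the nonlinear analogue of row-reducing a linear system.

{(4, -3)}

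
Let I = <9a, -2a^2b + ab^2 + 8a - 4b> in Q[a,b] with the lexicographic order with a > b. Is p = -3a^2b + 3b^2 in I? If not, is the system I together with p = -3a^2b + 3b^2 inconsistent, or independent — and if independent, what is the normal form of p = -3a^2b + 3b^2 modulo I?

First compute the reduced Gröbner basis of I by Buchberger's algorithm.
f_1 = 9a, LT = a.
f_2 = -2a^2b + ab^2 + 8a - 4b, LT = a^2b.

S(f_1,f_2): lcm = a^2b. S = 1/2ab^2 + 4a - 2b.
  leading term ab^2: subtract (1/18b^2)·f_1 from 1/2ab^2 + 4a - 2b → 4a - 2b
  leading term a: subtract (4/9)·f_1 from 4a - 2b → -2b
  leading term b: no divisor's leading term divides it; move -2b to the remainder.
  remainder -2b ≠ 0; add h_3 = -2b to the basis.

The other S-polynomials (S(f_1,h_3), S(f_2,h_3)) all reduce to 0 modulo the current basis, so we have a Gröbner basis.
Inter-reduce: drop elements whose leading term is divisible by another's, tail-reduce, and make monic.
Reduced Gröbner basis: {a, b}.
Label its elements g_1 = a, g_2 = b.

Reduce p = -3a^2b + 3b^2 modulo G:
  leading term a^2b: subtract (-3ab)·g_1 from -3a^2b + 3b^2 → 3b^2
  leading term b^2: subtract (3b)·g_2 from 3b^2 → 0
  normal form = 0.
Since the normal form is 0, p ∈ I.

The remainder on division by a Gröbner basis is unique — it is the normal form.

-3a^2b + 3b^2 lies in I (it reduces to 0).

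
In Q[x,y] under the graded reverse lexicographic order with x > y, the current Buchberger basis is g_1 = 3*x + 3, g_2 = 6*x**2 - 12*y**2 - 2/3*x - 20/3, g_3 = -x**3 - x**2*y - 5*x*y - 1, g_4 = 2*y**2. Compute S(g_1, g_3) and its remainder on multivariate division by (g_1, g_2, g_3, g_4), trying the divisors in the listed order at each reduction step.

S(g_1, g_3) = -x**2*y + x**2 - 5*x*y - 1; remainder on division = 4*y.

lcm(LM(g_1), LM(g_3)) = x**3.
S = (lcm/LT(g_1))·g_1 − (lcm/LT(g_3))·g_3 = -x**2*y + x**2 - 5*x*y - 1.
Reduce S modulo (g_1, g_2, g_3, g_4) in that order:
  leading term x**2*y: subtract (-1/3*x*y)·g_1 from -x**2*y + x**2 - 5*x*y - 1 → x**2 - 4*x*y - 1
  leading term x**2: subtract (1/3*x)·g_1 from x**2 - 4*x*y - 1 → -4*x*y - x - 1
  leading term x*y: subtract (-4/3*y)·g_1 from -4*x*y - x - 1 → -x + 4*y - 1
  leading term x: subtract (-1/3)·g_1 from -x + 4*y - 1 → 4*y
  leading term y: no divisor's leading term divides it; move 4*y to the remainder.
The remainder 4*y is nonzero, so it would be added as the next basis element.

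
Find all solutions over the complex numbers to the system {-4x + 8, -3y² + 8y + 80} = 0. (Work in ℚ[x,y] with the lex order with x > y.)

Compute a lex Gröbner basis by Buchberger's algorithm.
f_1 = -4x + 8, LT = x.
f_2 = -3y² + 8y + 80, LT = y².

The S-polynomials (S(f_1,f_2)) all reduce to 0 modulo the current basis, so we have a Gröbner basis.
Inter-reduce: drop elements whose leading term is divisible by another's, tail-reduce, and make monic.
Reduced Gröbner basis: {x - 2, y² - 8/3y - 80/3}.

A lex Gröbner basis eliminates variables successively. Here y² - 8/3y - 80/3 depends only on y, with roots {-4, 20/3}; lifting each root through the earlier basis elements recovers the full solutions.
  y = -4: the earlier basis element becomes x - 2 = 0, giving x = 2 — point (2, -4).
  y = 20/3: the earlier basis element becomes x - 2 = 0, giving x = 2 — point (2, 20/3).
A lex Gröbner basis triangularizes the system, enabling back-substitution.

{(2, -4), (2, 20/3)}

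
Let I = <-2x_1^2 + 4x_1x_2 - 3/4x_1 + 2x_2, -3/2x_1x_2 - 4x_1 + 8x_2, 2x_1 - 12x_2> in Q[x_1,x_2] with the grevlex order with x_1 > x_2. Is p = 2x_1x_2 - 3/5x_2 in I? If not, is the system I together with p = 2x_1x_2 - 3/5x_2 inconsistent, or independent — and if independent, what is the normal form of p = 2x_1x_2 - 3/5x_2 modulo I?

2x_1x_2 - 3/5x_2 lies in I (it reduces to 0).

First compute the reduced Gröbner basis of I by Buchberger's algorithm.
f_1 = -2x_1^2 + 4x_1x_2 - 3/4x_1 + 2x_2, LT = x_1^2.
f_2 = -3/2x_1x_2 - 4x_1 + 8x_2, LT = x_1x_2.
f_3 = 2x_1 - 12x_2, LT = x_1.

S(f_1,f_2): lcm = x_1^2x_2. S = -2x_1x_2^2 - 8/3x_1^2 + 137/24x_1x_2 - x_2^2.
  leading term x_1x_2^2: subtract (4/3x_2)·f_2 from -2x_1x_2^2 - 8/3x_1^2 + 137/24x_1x_2 - x_2^2 → -8/3x_1^2 + 265/24x_1x_2 - 35/3x_2^2
  leading term x_1^2: subtract (4/3)·f_1 from -8/3x_1^2 + 265/24x_1x_2 - 35/3x_2^2 → 137/24x_1x_2 - 35/3x_2^2 + x_1 - 8/3x_2
  leading term x_1x_2: subtract (-137/36)·f_2 from 137/24x_1x_2 - 35/3x_2^2 + x_1 - 8/3x_2 → -35/3x_2^2 - 128/9x_1 + 250/9x_2
  leading term x_2^2: no divisor's leading term divides it; move -35/3x_2^2 to the remainder.
  leading term x_1: subtract (-64/9)·f_3 from -128/9x_1 + 250/9x_2 → -518/9x_2
  leading term x_2: no divisor's leading term divides it; move -518/9x_2 to the remainder.
  remainder -35/3x_2^2 - 518/9x_2 ≠ 0; add h_4 = -35/3x_2^2 - 518/9x_2 to the basis.

S(f_1,f_3): lcm = x_1^2. S = 4x_1x_2 + 3/8x_1 - x_2.
  leading term x_1x_2: subtract (-8/3)·f_2 from 4x_1x_2 + 3/8x_1 - x_2 → -247/24x_1 + 61/3x_2
  leading term x_1: subtract (-247/48)·f_3 from -247/24x_1 + 61/3x_2 → -497/12x_2
  leading term x_2: no divisor's leading term divides it; move -497/12x_2 to the remainder.
  remainder -497/12x_2 ≠ 0; add h_5 = -497/12x_2 to the basis.

The other S-polynomials (S(f_2,f_3), S(f_1,h_4), S(f_2,h_4), S(f_3,h_4), S(f_1,h_5), S(f_2,h_5), S(f_3,h_5), S(h_4,h_5)) all reduce to 0 modulo the current basis, so we have a Gröbner basis.
Inter-reduce: drop elements whose leading term is divisible by another's, tail-reduce, and make monic.
Reduced Gröbner basis: {x_1, x_2}.
Label its elements g_1 = x_1, g_2 = x_2.

Reduce p = 2x_1x_2 - 3/5x_2 modulo G:
  leading term x_1x_2: subtract (2x_2)·g_1 from 2x_1x_2 - 3/5x_2 → -3/5x_2
  leading term x_2: subtract (-3/5)·g_2 from -3/5x_2 → 0
  normal form = 0.
Since the normal form is 0, p ∈ I.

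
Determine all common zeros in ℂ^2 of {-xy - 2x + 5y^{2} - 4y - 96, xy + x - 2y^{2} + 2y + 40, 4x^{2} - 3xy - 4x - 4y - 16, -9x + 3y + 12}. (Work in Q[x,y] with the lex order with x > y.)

{(0, -4)}

Compute a lex Gröbner basis by Buchberger's algorithm.
f_1 = -xy - 2x + 5y^{2} - 4y - 96, LT = xy.
f_2 = xy + x - 2y^{2} + 2y + 40, LT = xy.
f_3 = 4x^{2} - 3xy - 4x - 4y - 16, LT = x^{2}.
f_4 = -9x + 3y + 12, LT = x.

S(f_1,f_2): lcm = xy. S = x - 3y^{2} + 2y + 56.
  leading term x: subtract (-\tfrac{1}{9})·f_4 from x - 3y^{2} + 2y + 56 → -3y^{2} + \tfrac{7}{3}y + \tfrac{172}{3}
  leading term y^{2}: no divisor's leading term divides it; move -3y^{2} to the remainder.
  leading term y: no divisor's leading term divides it; move \tfrac{7}{3}y to the remainder.
  leading term 1: no divisor's leading term divides it; move \tfrac{172}{3} to the remainder.
  remainder -3y^{2} + \tfrac{7}{3}y + \tfrac{172}{3} ≠ 0; add h_5 = -3y^{2} + \tfrac{7}{3}y + \tfrac{172}{3} to the basis.

S(f_1,f_3): lcm = x^{2}y. S = 2x^{2} - \tfrac{17}{4}xy^{2} + 5xy + 96x + y^{2} + 4y.
  leading term x^{2}: subtract (\tfrac{1}{2})·f_3 from 2x^{2} - \tfrac{17}{4}xy^{2} + 5xy + 96x + y^{2} + 4y → -\tfrac{17}{4}xy^{2} + \tfrac{13}{2}xy + 98x + y^{2} + 6y + 8
  leading term xy^{2}: subtract (\tfrac{17}{4}y)·f_1 from -\tfrac{17}{4}xy^{2} + \tfrac{13}{2}xy + 98x + y^{2} + 6y + 8 → 15xy + 98x - \tfrac{85}{4}y^{3} + 18y^{2} + 414y + 8
  leading term xy: subtract (-15)·f_1 from 15xy + 98x - \tfrac{85}{4}y^{3} + 18y^{2} + 414y + 8 → 68x - \tfrac{85}{4}y^{3} + 93y^{2} + 354y - 1432
  leading term x: subtract (-\tfrac{68}{9})·f_4 from 68x - \tfrac{85}{4}y^{3} + 93y^{2} + 354y - 1432 → -\tfrac{85}{4}y^{3} + 93y^{2} + \tfrac{1130}{3}y - \tfrac{4024}{3}
  leading term y^{3}: subtract (\tfrac{85}{12}y)·h_5 from -\tfrac{85}{4}y^{3} + 93y^{2} + \tfrac{1130}{3}y - \tfrac{4024}{3} → \tfrac{2753}{36}y^{2} - \tfrac{265}{9}y - \tfrac{4024}{3}
  leading term y^{2}: subtract (-\tfrac{2753}{108})·h_5 from \tfrac{2753}{36}y^{2} - \tfrac{265}{9}y - \tfrac{4024}{3} → \tfrac{9731}{324}y + \tfrac{9731}{81}
  leading term y: no divisor's leading term divides it; move \tfrac{9731}{324}y to the remainder.
  leading term 1: no divisor's leading term divides it; move \tfrac{9731}{81} to the remainder.
  remainder \tfrac{9731}{324}y + \tfrac{9731}{81} ≠ 0; add h_6 = \tfrac{9731}{324}y + \tfrac{9731}{81} to the basis.

The other S-polynomials (S(f_1,f_4), S(f_2,f_3), S(f_2,f_4), S(f_3,f_4), S(f_1,h_5), S(f_2,h_5), S(f_3,h_5), S(f_4,h_5), S(f_1,h_6), S(f_2,h_6), S(f_3,h_6), S(f_4,h_6), S(h_5,h_6)) all reduce to 0 modulo the current basis, so we have a Gröbner basis.
Inter-reduce: drop elements whose leading term is divisible by another's, tail-reduce, and make monic.
Reduced Gröbner basis: {x, y + 4}.

A lex Gröbner basis eliminates variables successively. Here y + 4 depends only on y, with roots {-4}; lifting each root through the earlier basis elements recovers the full solutions.
  y = -4: the earlier basis element becomes x = 0, giving x = 0 — point (0, -4).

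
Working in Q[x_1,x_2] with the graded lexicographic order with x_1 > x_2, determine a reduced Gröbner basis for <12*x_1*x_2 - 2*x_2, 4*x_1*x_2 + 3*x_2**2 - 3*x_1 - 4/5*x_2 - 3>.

G = {x_1**2 + 5/6*x_1 - 1/6, x_1*x_2 - 1/6*x_2, x_2**2 - x_1 - 2/45*x_2 - 1}

f_1 = 12*x_1*x_2 - 2*x_2, LT = x_1*x_2.
f_2 = 4*x_1*x_2 + 3*x_2**2 - 3*x_1 - 4/5*x_2 - 3, LT = x_1*x_2.

S(f_1,f_2): lcm = x_1*x_2. S = -3/4*x_2**2 + 3/4*x_1 + 1/30*x_2 + 3/4.
  reduce S modulo (f_1, f_2):
  remainder -3/4*x_2**2 + 3/4*x_1 + 1/30*x_2 + 3/4 ≠ 0; add g_3 = -3/4*x_2**2 + 3/4*x_1 + 1/30*x_2 + 3/4 to the basis.

S(f_1,g_3): lcm = x_1*x_2**2. S = x_1**2 + 2/45*x_1*x_2 - 1/6*x_2**2 + x_1.
  reduce S modulo (f_1, f_2, g_3):
  remainder x_1**2 + 5/6*x_1 - 1/6 ≠ 0; add g_4 = x_1**2 + 5/6*x_1 - 1/6 to the basis.

The other S-polynomials (S(f_2,g_3), S(f_1,g_4), S(f_2,g_4), S(g_3,g_4)) all reduce to 0 modulo the current basis, so we have a Gröbner basis.
Inter-reduce: drop elements whose leading term is divisible by another's, tail-reduce, and make monic.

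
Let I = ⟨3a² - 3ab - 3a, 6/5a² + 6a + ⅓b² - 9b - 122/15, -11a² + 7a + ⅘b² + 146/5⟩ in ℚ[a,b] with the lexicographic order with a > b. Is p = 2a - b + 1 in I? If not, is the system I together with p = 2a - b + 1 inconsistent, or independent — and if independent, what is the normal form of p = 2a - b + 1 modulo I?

Adjoining 2a - b + 1 makes the ideal the whole ring: the system is inconsistent.

First compute the reduced Gröbner basis of I by Buchberger's algorithm.
f_1 = 3a² - 3ab - 3a, LT = a².
f_2 = 6/5a² + 6a + ⅓b² - 9b - 122/15, LT = a².
f_3 = -11a² + 7a + ⅘b² + 146/5, LT = a².

S(f_1,f_2): lcm = a². S = -ab - 6a - 5/18b² + 15/2b + 61/9.
  reduce S modulo (f_1, f_2, f_3):
  remainder -ab - 6a - 5/18b² + 15/2b + 61/9 ≠ 0; add h_4 = -ab - 6a - 5/18b² + 15/2b + 61/9 to the basis.

S(f_1,f_3): lcm = a². S = -ab - 4/11a + 4/55b² + 146/55.
  reduce S modulo (f_1, f_2, f_3, h_4):
  remainder 62/11a + 347/990b² - 15/2b - 2041/495 ≠ 0; add h_5 = 62/11a + 347/990b² - 15/2b - 2041/495 to the basis.

S(f_1,h_4): lcm = a²b. S = -6a² - 23/18ab² + 13/2ab + 61/9a.
  reduce S modulo (f_1, f_2, f_3, h_4, h_5):
  remainder 115/324b³ - 7171/810b² - 3751/324b + 16261/810 ≠ 0; add h_6 = 115/324b³ - 7171/810b² - 3751/324b + 16261/810 to the basis.

S(f_3,h_4): lcm = a²b. S = -6a² - 5/18ab² + 151/22ab + 61/9a - 4/55b³ - 146/55b.
  reduce S modulo (f_1, f_2, f_3, h_4, h_5, h_6):
  remainder -30703/17250b² - 57963/12650b + 26243/4125 ≠ 0; add h_7 = -30703/17250b² - 57963/12650b + 26243/4125 to the basis.

S(f_1,h_5): lcm = a². S = -347/5580ab² + 41/124ab - 749/2790a.
  reduce S modulo (f_1, f_2, f_3, h_4, h_5, h_6, h_7):
  remainder -1103550084/1622807065b + 1103550084/1622807065 ≠ 0; add h_8 = -1103550084/1622807065b + 1103550084/1622807065 to the basis.

The other S-polynomials (S(f_2,f_3), S(f_2,h_4), S(f_2,h_5), S(f_3,h_5), S(h_4,h_5), S(f_1,h_6), S(f_2,h_6), S(f_3,h_6), S(h_4,h_6), S(h_5,h_6), S(f_1,h_7), S(f_2,h_7), S(f_3,h_7), S(h_4,h_7), S(h_5,h_7), S(h_6,h_7), S(f_1,h_8), S(f_2,h_8), S(f_3,h_8), S(h_4,h_8), S(h_5,h_8), S(h_6,h_8), S(h_7,h_8)) all reduce to 0 modulo the current basis, so we have a Gröbner basis.
Inter-reduce: drop elements whose leading term is divisible by another's, tail-reduce, and make monic.
Reduced Gröbner basis: {a - 2, b - 1}.
Label its elements g_1 = a - 2, g_2 = b - 1.

Reduce p = 2a - b + 1 modulo G:
  leading term a: subtract (2)·g_1 from 2a - b + 1 → -b + 5
  leading term b: subtract (-1)·g_2 from -b + 5 → 4
  leading term 1: no divisor's leading term divides it; move 4 to the remainder.
  normal form = 4.
The normal form is nonzero, so p ∉ I. Since p minus its normal form lies in I, I + (p) = I + (r) where r = 4; decide whether this ideal is the whole ring.
Here r = 4 is a nonzero constant, hence a unit: 1 ∈ I + (p), the Gröbner basis of I + (p) is {1}, and the enlarged system has no common solution — adjoining p is inconsistent.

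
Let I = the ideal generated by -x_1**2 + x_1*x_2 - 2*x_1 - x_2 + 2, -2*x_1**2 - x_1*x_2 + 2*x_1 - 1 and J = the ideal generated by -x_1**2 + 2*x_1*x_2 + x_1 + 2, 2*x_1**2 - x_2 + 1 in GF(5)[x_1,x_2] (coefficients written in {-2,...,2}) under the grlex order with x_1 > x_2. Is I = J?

Yes, the ideals are equal.

Two ideals are equal iff their reduced Gröbner bases coincide (the reduced basis is unique for a fixed ordering).
Buchberger on the first generating set:
f_1 = -x_1**2 + x_1*x_2 - 2*x_1 - x_2 + 2, LT = x_1**2.
f_2 = -2*x_1**2 - x_1*x_2 + 2*x_1 - 1, LT = x_1**2.

S(f_1,f_2): lcm = x_1**2. S = x_1*x_2 - 2*x_1 + x_2.
  leading term x_1*x_2: no divisor's leading term divides it; move x_1*x_2 to the remainder.
  leading term x_1: no divisor's leading term divides it; move -2*x_1 to the remainder.
  leading term x_2: no divisor's leading term divides it; move x_2 to the remainder.
  remainder x_1*x_2 - 2*x_1 + x_2 ≠ 0; add g_3 = x_1*x_2 - 2*x_1 + x_2 to the basis.

S(f_1,g_3): lcm = x_1**2*x_2. S = -x_1*x_2**2 + 2*x_1**2 + x_1*x_2 + x_2**2 - 2*x_2.
  leading term x_1*x_2**2: subtract (-x_2)·g_3 from -x_1*x_2**2 + 2*x_1**2 + x_1*x_2 + x_2**2 - 2*x_2 → 2*x_1**2 - x_1*x_2 + 2*x_2**2 - 2*x_2
  leading term x_1**2: subtract (-2)·f_1 from 2*x_1**2 - x_1*x_2 + 2*x_2**2 - 2*x_2 → x_1*x_2 + 2*x_2**2 + x_1 + x_2 - 1
  leading term x_1*x_2: subtract (1)·g_3 from x_1*x_2 + 2*x_2**2 + x_1 + x_2 - 1 → 2*x_2**2 - 2*x_1 - 1
  leading term x_2**2: no divisor's leading term divides it; move 2*x_2**2 to the remainder.
  leading term x_1: no divisor's leading term divides it; move -2*x_1 to the remainder.
  leading term 1: no divisor's leading term divides it; move -1 to the remainder.
  remainder 2*x_2**2 - 2*x_1 - 1 ≠ 0; add g_4 = 2*x_2**2 - 2*x_1 - 1 to the basis.

The other S-polynomials (S(f_2,g_3), S(f_1,g_4), S(f_2,g_4), S(g_3,g_4)) all reduce to 0 modulo the current basis, so we have a Gröbner basis.
Inter-reduce: drop elements whose leading term is divisible by another's, tail-reduce, and make monic.
Reduced Gröbner basis: {x_1**2 + 2*x_2 - 2, x_1*x_2 - 2*x_1 + x_2, x_2**2 - x_1 + 2}.

Buchberger on the second generating set:
h_1 = -x_1**2 + 2*x_1*x_2 + x_1 + 2, LT = x_1**2.
h_2 = 2*x_1**2 - x_2 + 1, LT = x_1**2.

S(h_1,h_2): lcm = x_1**2. S = -2*x_1*x_2 - x_1 - 2*x_2.
  leading term x_1*x_2: no divisor's leading term divides it; move -2*x_1*x_2 to the remainder.
  leading term x_1: no divisor's leading term divides it; move -x_1 to the remainder.
  leading term x_2: no divisor's leading term divides it; move -2*x_2 to the remainder.
  remainder -2*x_1*x_2 - x_1 - 2*x_2 ≠ 0; add k_3 = -2*x_1*x_2 - x_1 - 2*x_2 to the basis.

S(h_1,k_3): lcm = x_1**2*x_2. S = -2*x_1*x_2**2 + 2*x_1**2 - 2*x_1*x_2 - 2*x_2.
  leading term x_1*x_2**2: subtract (x_2)·k_3 from -2*x_1*x_2**2 + 2*x_1**2 - 2*x_1*x_2 - 2*x_2 → 2*x_1**2 - x_1*x_2 + 2*x_2**2 - 2*x_2
  leading term x_1**2: subtract (-2)·h_1 from 2*x_1**2 - x_1*x_2 + 2*x_2**2 - 2*x_2 → -2*x_1*x_2 + 2*x_2**2 + 2*x_1 - 2*x_2 - 1
  leading term x_1*x_2: subtract (1)·k_3 from -2*x_1*x_2 + 2*x_2**2 + 2*x_1 - 2*x_2 - 1 → 2*x_2**2 - 2*x_1 - 1
  leading term x_2**2: no divisor's leading term divides it; move 2*x_2**2 to the remainder.
  leading term x_1: no divisor's leading term divides it; move -2*x_1 to the remainder.
  leading term 1: no divisor's leading term divides it; move -1 to the remainder.
  remainder 2*x_2**2 - 2*x_1 - 1 ≠ 0; add k_4 = 2*x_2**2 - 2*x_1 - 1 to the basis.

The other S-polynomials (S(h_2,k_3), S(h_1,k_4), S(h_2,k_4), S(k_3,k_4)) all reduce to 0 modulo the current basis, so we have a Gröbner basis.
Inter-reduce: drop elements whose leading term is divisible by another's, tail-reduce, and make monic.
Reduced Gröbner basis: {x_1**2 + 2*x_2 - 2, x_1*x_2 - 2*x_1 + x_2, x_2**2 - x_1 + 2}.

The two bases agree; hence the ideals are identical.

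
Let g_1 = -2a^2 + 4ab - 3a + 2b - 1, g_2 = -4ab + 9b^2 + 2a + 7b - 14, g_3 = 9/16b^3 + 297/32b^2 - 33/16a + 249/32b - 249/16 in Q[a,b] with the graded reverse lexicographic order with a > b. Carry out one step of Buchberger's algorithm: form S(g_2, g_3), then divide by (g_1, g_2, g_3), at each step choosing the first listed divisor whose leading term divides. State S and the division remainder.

lcm(LM(g_2), LM(g_3)) = ab^3.
S = (lcm/LT(g_2))·g_2 − (lcm/LT(g_3))·g_3 = -9/4b^4 - 17ab^2 - 7/4b^3 + 11/3a^2 - 83/6ab + 7/2b^2 + 83/3a.
Reduce S modulo (g_1, g_2, g_3) in that order:
  leading term b^4: subtract (-4b)·g_3 from -9/4b^4 - 17ab^2 - 7/4b^3 + 11/3a^2 - 83/6ab + 7/2b^2 + 83/3a → -17ab^2 + 283/8b^3 + 11/3a^2 - 265/12ab + 277/8b^2 + 83/3a - 249/4b
  leading term ab^2: subtract (17/4b)·g_2 from -17ab^2 + 283/8b^3 + 11/3a^2 - 265/12ab + 277/8b^2 + 83/3a - 249/4b → -23/8b^3 + 11/3a^2 - 367/12ab + 39/8b^2 + 83/3a - 11/4b
  leading term b^3: subtract (-46/9)·g_3 from -23/8b^3 + 11/3a^2 - 367/12ab + 39/8b^2 + 83/3a - 11/4b → 11/3a^2 - 367/12ab + 837/16b^2 + 137/8a + 1777/48b - 1909/24
  leading term a^2: subtract (-11/6)·g_1 from 11/3a^2 - 367/12ab + 837/16b^2 + 137/8a + 1777/48b - 1909/24 → -93/4ab + 837/16b^2 + 93/8a + 651/16b - 651/8
  leading term ab: subtract (93/16)·g_2 from -93/4ab + 837/16b^2 + 93/8a + 651/16b - 651/8 → 0
The remainder is 0, so this S-polynomial contributes no new basis element.

S(g_2, g_3) = -9/4b^4 - 17ab^2 - 7/4b^3 + 11/3a^2 - 83/6ab + 7/2b^2 + 83/3a; remainder on division = 0.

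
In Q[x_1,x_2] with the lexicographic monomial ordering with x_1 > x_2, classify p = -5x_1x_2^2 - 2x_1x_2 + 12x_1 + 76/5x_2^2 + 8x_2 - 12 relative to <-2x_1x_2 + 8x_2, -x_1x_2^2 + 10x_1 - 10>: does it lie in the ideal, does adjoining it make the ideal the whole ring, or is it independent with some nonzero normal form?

-5x_1x_2^2 - 2x_1x_2 + 12x_1 + 76/5x_2^2 + 8x_2 - 12 lies in I (it reduces to 0).

First compute the reduced Gröbner basis of I by Buchberger's algorithm.
f_1 = -2x_1x_2 + 8x_2, LT = x_1x_2.
f_2 = -x_1x_2^2 + 10x_1 - 10, LT = x_1x_2^2.

S(f_1,f_2): lcm = x_1x_2^2. S = 10x_1 - 4x_2^2 - 10.
  reduce S modulo (f_1, f_2):
  remainder 10x_1 - 4x_2^2 - 10 ≠ 0; add h_3 = 10x_1 - 4x_2^2 - 10 to the basis.

S(f_1,h_3): lcm = x_1x_2. S = 2/5x_2^3 - 3x_2.
  reduce S modulo (f_1, f_2, h_3):
  remainder 2/5x_2^3 - 3x_2 ≠ 0; add h_4 = 2/5x_2^3 - 3x_2 to the basis.

The other S-polynomials (S(f_2,h_3), S(f_1,h_4), S(f_2,h_4), S(h_3,h_4)) all reduce to 0 modulo the current basis, so we have a Gröbner basis.
Inter-reduce: drop elements whose leading term is divisible by another's, tail-reduce, and make monic.
Reduced Gröbner basis: {x_1 - 2/5x_2^2 - 1, x_2^3 - 15/2x_2}.
Label its elements g_1 = x_1 - 2/5x_2^2 - 1, g_2 = x_2^3 - 15/2x_2.

Reduce p = -5x_1x_2^2 - 2x_1x_2 + 12x_1 + 76/5x_2^2 + 8x_2 - 12 modulo G:
  leading term x_1x_2^2: subtract (-5x_2^2)·g_1 from -5x_1x_2^2 - 2x_1x_2 + 12x_1 + 76/5x_2^2 + 8x_2 - 12 → -2x_1x_2 + 12x_1 - 2x_2^4 + 51/5x_2^2 + 8x_2 - 12
  leading term x_1x_2: subtract (-2x_2)·g_1 from -2x_1x_2 + 12x_1 - 2x_2^4 + 51/5x_2^2 + 8x_2 - 12 → 12x_1 - 2x_2^4 - 4/5x_2^3 + 51/5x_2^2 + 6x_2 - 12
  leading term x_1: subtract (12)·g_1 from 12x_1 - 2x_2^4 - 4/5x_2^3 + 51/5x_2^2 + 6x_2 - 12 → -2x_2^4 - 4/5x_2^3 + 15x_2^2 + 6x_2
  leading term x_2^4: subtract (-2x_2)·g_2 from -2x_2^4 - 4/5x_2^3 + 15x_2^2 + 6x_2 → -4/5x_2^3 + 6x_2
  leading term x_2^3: subtract (-4/5)·g_2 from -4/5x_2^3 + 6x_2 → 0
  normal form = 0.
Since the normal form is 0, p ∈ I.

The remainder on division by a Gröbner basis is unique — it is the normal form.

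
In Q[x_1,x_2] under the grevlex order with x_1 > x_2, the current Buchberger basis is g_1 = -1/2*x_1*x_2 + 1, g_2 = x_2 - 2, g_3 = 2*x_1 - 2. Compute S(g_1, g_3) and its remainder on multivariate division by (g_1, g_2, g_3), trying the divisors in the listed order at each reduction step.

S(g_1, g_3) = x_2 - 2; remainder on division = 0.

lcm(LM(g_1), LM(g_3)) = x_1*x_2.
S = (lcm/LT(g_1))·g_1 − (lcm/LT(g_3))·g_3 = x_2 - 2.
Reduce S modulo (g_1, g_2, g_3) in that order:
  leading term x_2: subtract (1)·g_2 from x_2 - 2 → 0
The remainder is 0, so this S-polynomial contributes no new basis element.
An S-polynomial is built so that the two leading terms cancel; whether anything survives reduction is exactly the Gröbner-basis criterion.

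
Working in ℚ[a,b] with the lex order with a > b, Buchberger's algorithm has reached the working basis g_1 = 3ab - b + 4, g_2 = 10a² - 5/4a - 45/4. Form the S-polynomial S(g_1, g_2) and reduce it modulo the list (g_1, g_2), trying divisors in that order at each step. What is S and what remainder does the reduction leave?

lcm(LM(g_1), LM(g_2)) = a²b.
S = (lcm/LT(g_1))·g_1 − (lcm/LT(g_2))·g_2 = -5/24ab + 4/3a + 9/8b.
Reduce S modulo (g_1, g_2) in that order:
  leading term ab: subtract (-5/72)·g_1 from -5/24ab + 4/3a + 9/8b → 4/3a + 19/18b + 5/18
  leading term a: no divisor's leading term divides it; move 4/3a to the remainder.
  leading term b: no divisor's leading term divides it; move 19/18b to the remainder.
  leading term 1: no divisor's leading term divides it; move 5/18 to the remainder.
The remainder 4/3a + 19/18b + 5/18 is nonzero, so it would be added as the next basis element.

S(g_1, g_2) = -5/24ab + 4/3a + 9/8b; remainder on division = 4/3a + 19/18b + 5/18.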